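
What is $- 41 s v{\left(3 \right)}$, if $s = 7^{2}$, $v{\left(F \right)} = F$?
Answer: $-6027$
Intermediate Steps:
$s = 49$
$- 41 s v{\left(3 \right)} = \left(-41\right) 49 \cdot 3 = \left(-2009\right) 3 = -6027$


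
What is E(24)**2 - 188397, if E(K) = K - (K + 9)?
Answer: -188316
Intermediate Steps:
E(K) = -9 (E(K) = K - (9 + K) = K + (-9 - K) = -9)
E(24)**2 - 188397 = (-9)**2 - 188397 = 81 - 188397 = -188316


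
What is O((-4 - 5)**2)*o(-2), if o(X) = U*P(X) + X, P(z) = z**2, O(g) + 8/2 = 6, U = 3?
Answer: 20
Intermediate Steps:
O(g) = 2 (O(g) = -4 + 6 = 2)
o(X) = X + 3*X**2 (o(X) = 3*X**2 + X = X + 3*X**2)
O((-4 - 5)**2)*o(-2) = 2*(-2*(1 + 3*(-2))) = 2*(-2*(1 - 6)) = 2*(-2*(-5)) = 2*10 = 20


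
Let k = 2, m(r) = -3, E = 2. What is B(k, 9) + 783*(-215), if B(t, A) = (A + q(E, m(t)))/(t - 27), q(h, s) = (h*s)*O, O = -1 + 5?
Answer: -841722/5 ≈ -1.6834e+5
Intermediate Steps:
O = 4
q(h, s) = 4*h*s (q(h, s) = (h*s)*4 = 4*h*s)
B(t, A) = (-24 + A)/(-27 + t) (B(t, A) = (A + 4*2*(-3))/(t - 27) = (A - 24)/(-27 + t) = (-24 + A)/(-27 + t))
B(k, 9) + 783*(-215) = (-24 + 9)/(-27 + 2) + 783*(-215) = -15/(-25) - 168345 = -1/25*(-15) - 168345 = ⅗ - 168345 = -841722/5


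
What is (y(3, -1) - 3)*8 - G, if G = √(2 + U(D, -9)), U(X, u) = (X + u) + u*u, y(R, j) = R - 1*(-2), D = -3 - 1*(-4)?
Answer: 16 - 5*√3 ≈ 7.3397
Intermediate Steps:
D = 1 (D = -3 + 4 = 1)
y(R, j) = 2 + R (y(R, j) = R + 2 = 2 + R)
U(X, u) = X + u + u² (U(X, u) = (X + u) + u² = X + u + u²)
G = 5*√3 (G = √(2 + (1 - 9 + (-9)²)) = √(2 + (1 - 9 + 81)) = √(2 + 73) = √75 = 5*√3 ≈ 8.6602)
(y(3, -1) - 3)*8 - G = ((2 + 3) - 3)*8 - 5*√3 = (5 - 3)*8 - 5*√3 = 2*8 - 5*√3 = 16 - 5*√3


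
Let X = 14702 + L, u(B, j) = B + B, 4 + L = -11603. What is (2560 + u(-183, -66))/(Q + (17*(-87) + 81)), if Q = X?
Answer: 2194/1697 ≈ 1.2929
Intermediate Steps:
L = -11607 (L = -4 - 11603 = -11607)
u(B, j) = 2*B
X = 3095 (X = 14702 - 11607 = 3095)
Q = 3095
(2560 + u(-183, -66))/(Q + (17*(-87) + 81)) = (2560 + 2*(-183))/(3095 + (17*(-87) + 81)) = (2560 - 366)/(3095 + (-1479 + 81)) = 2194/(3095 - 1398) = 2194/1697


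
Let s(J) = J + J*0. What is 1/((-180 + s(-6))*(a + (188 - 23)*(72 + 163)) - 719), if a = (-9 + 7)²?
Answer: -1/7213613 ≈ -1.3863e-7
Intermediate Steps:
s(J) = J (s(J) = J + 0 = J)
a = 4 (a = (-2)² = 4)
1/((-180 + s(-6))*(a + (188 - 23)*(72 + 163)) - 719) = 1/((-180 - 6)*(4 + (188 - 23)*(72 + 163)) - 719) = 1/(-186*(4 + 165*235) - 719) = 1/(-186*(4 + 38775) - 719) = 1/(-186*38779 - 719) = 1/(-7212894 - 719) = 1/(-7213613) = -1/7213613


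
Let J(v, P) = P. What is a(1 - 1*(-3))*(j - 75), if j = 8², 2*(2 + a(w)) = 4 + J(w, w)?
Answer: -22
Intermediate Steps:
a(w) = w/2 (a(w) = -2 + (4 + w)/2 = -2 + (2 + w/2) = w/2)
j = 64
a(1 - 1*(-3))*(j - 75) = ((1 - 1*(-3))/2)*(64 - 75) = ((1 + 3)/2)*(-11) = ((½)*4)*(-11) = 2*(-11) = -22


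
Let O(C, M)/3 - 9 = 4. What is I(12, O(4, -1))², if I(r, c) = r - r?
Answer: 0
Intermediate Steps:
O(C, M) = 39 (O(C, M) = 27 + 3*4 = 27 + 12 = 39)
I(r, c) = 0
I(12, O(4, -1))² = 0² = 0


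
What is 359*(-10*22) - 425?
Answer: -79405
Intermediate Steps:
359*(-10*22) - 425 = 359*(-220) - 425 = -78980 - 425 = -79405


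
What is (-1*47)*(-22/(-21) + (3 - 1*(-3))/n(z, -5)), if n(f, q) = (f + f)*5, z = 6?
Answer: -11327/210 ≈ -53.938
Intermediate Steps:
n(f, q) = 10*f (n(f, q) = (2*f)*5 = 10*f)
(-1*47)*(-22/(-21) + (3 - 1*(-3))/n(z, -5)) = (-1*47)*(-22/(-21) + (3 - 1*(-3))/((10*6))) = -47*(-22*(-1/21) + (3 + 3)/60) = -47*(22/21 + 6*(1/60)) = -47*(22/21 + 1/10) = -47*241/210 = -11327/210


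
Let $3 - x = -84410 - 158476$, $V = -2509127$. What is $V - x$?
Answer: $-2752016$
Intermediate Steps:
$x = 242889$ ($x = 3 - \left(-84410 - 158476\right) = 3 - -242886 = 3 + 242886 = 242889$)
$V - x = -2509127 - 242889 = -2752016$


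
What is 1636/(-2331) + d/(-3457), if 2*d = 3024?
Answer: -9180124/8058267 ≈ -1.1392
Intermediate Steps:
d = 1512 (d = (½)*3024 = 1512)
1636/(-2331) + d/(-3457) = 1636/(-2331) + 1512/(-3457) = 1636*(-1/2331) + 1512*(-1/3457) = -1636/2331 - 1512/3457 = -9180124/8058267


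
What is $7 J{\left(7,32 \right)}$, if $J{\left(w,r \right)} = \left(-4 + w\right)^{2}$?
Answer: $63$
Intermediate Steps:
$7 J{\left(7,32 \right)} = 7 \left(-4 + 7\right)^{2} = 7 \cdot 3^{2} = 7 \cdot 9 = 63$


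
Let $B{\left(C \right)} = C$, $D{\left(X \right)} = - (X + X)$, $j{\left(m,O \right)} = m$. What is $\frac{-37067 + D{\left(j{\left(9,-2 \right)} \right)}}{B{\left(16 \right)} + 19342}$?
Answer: $- \frac{37085}{19358} \approx -1.9157$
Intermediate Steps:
$D{\left(X \right)} = - 2 X$
$\frac{-37067 + D{\left(j{\left(9,-2 \right)} \right)}}{B{\left(16 \right)} + 19342} = \frac{-37067 - 18}{16 + 19342} = \frac{-37067 - 18}{19358} = \left(-37085\right) \frac{1}{19358} = - \frac{37085}{19358}$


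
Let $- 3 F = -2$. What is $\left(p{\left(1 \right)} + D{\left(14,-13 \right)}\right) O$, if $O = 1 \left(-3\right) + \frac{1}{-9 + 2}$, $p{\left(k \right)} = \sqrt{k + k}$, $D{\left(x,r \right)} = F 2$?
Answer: $- \frac{88}{21} - \frac{22 \sqrt{2}}{7} \approx -8.6351$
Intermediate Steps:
$F = \frac{2}{3}$ ($F = \left(- \frac{1}{3}\right) \left(-2\right) = \frac{2}{3} \approx 0.66667$)
$D{\left(x,r \right)} = \frac{4}{3}$ ($D{\left(x,r \right)} = \frac{2}{3} \cdot 2 = \frac{4}{3}$)
$p{\left(k \right)} = \sqrt{2} \sqrt{k}$ ($p{\left(k \right)} = \sqrt{2 k} = \sqrt{2} \sqrt{k}$)
$O = - \frac{22}{7}$ ($O = -3 + \frac{1}{-7} = -3 - \frac{1}{7} = - \frac{22}{7} \approx -3.1429$)
$\left(p{\left(1 \right)} + D{\left(14,-13 \right)}\right) O = \left(\sqrt{2} \sqrt{1} + \frac{4}{3}\right) \left(- \frac{22}{7}\right) = \left(\sqrt{2} \cdot 1 + \frac{4}{3}\right) \left(- \frac{22}{7}\right) = \left(\sqrt{2} + \frac{4}{3}\right) \left(- \frac{22}{7}\right) = \left(\frac{4}{3} + \sqrt{2}\right) \left(- \frac{22}{7}\right) = - \frac{88}{21} - \frac{22 \sqrt{2}}{7}$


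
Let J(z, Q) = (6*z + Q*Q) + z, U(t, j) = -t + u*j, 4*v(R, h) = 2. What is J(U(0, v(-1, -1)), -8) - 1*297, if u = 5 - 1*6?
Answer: -473/2 ≈ -236.50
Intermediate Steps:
v(R, h) = ½ (v(R, h) = (¼)*2 = ½)
u = -1 (u = 5 - 6 = -1)
U(t, j) = -j - t (U(t, j) = -t - j = -j - t)
J(z, Q) = Q² + 7*z (J(z, Q) = (6*z + Q²) + z = (Q² + 6*z) + z = Q² + 7*z)
J(U(0, v(-1, -1)), -8) - 1*297 = ((-8)² + 7*(-1*½ - 1*0)) - 1*297 = (64 + 7*(-½ + 0)) - 297 = (64 + 7*(-½)) - 297 = (64 - 7/2) - 297 = 121/2 - 297 = -473/2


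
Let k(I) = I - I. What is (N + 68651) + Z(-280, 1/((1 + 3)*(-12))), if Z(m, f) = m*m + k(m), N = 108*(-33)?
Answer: 143487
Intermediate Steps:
k(I) = 0
N = -3564
Z(m, f) = m**2 (Z(m, f) = m*m + 0 = m**2 + 0 = m**2)
(N + 68651) + Z(-280, 1/((1 + 3)*(-12))) = (-3564 + 68651) + (-280)**2 = 65087 + 78400 = 143487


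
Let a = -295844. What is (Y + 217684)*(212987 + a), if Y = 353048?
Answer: -47289141324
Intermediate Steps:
(Y + 217684)*(212987 + a) = (353048 + 217684)*(212987 - 295844) = 570732*(-82857) = -47289141324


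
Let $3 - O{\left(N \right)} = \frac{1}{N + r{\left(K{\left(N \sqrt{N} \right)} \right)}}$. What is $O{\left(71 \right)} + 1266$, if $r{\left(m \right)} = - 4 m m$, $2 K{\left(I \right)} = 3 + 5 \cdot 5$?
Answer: $\frac{904798}{713} \approx 1269.0$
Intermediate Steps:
$K{\left(I \right)} = 14$ ($K{\left(I \right)} = \frac{3 + 5 \cdot 5}{2} = \frac{3 + 25}{2} = \frac{1}{2} \cdot 28 = 14$)
$r{\left(m \right)} = - 4 m^{2}$
$O{\left(N \right)} = 3 - \frac{1}{-784 + N}$ ($O{\left(N \right)} = 3 - \frac{1}{N - 4 \cdot 14^{2}} = 3 - \frac{1}{N - 784} = 3 - \frac{1}{-784 + N}$)
$O{\left(71 \right)} + 1266 = \frac{-2353 + 3 \cdot 71}{-784 + 71} + 1266 = \frac{-2353 + 213}{-713} + 1266 = \left(- \frac{1}{713}\right) \left(-2140\right) + 1266 = \frac{2140}{713} + 1266 = \frac{904798}{713}$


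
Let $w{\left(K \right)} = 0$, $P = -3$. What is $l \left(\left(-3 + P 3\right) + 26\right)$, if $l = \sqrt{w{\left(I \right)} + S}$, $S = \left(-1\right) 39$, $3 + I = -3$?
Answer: $14 i \sqrt{39} \approx 87.43 i$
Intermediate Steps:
$I = -6$ ($I = -3 - 3 = -6$)
$S = -39$
$l = i \sqrt{39}$ ($l = \sqrt{0 - 39} = \sqrt{-39} = i \sqrt{39} \approx 6.245 i$)
$l \left(\left(-3 + P 3\right) + 26\right) = i \sqrt{39} \left(\left(-3 - 9\right) + 26\right) = i \sqrt{39} \left(-12 + 26\right) = i \sqrt{39} \cdot 14 = 14 i \sqrt{39}$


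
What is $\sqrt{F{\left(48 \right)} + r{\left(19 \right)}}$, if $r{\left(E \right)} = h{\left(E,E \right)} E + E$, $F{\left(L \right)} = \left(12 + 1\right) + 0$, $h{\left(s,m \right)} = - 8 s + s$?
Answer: $i \sqrt{2495} \approx 49.95 i$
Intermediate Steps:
$h{\left(s,m \right)} = - 7 s$
$F{\left(L \right)} = 13$ ($F{\left(L \right)} = 13 + 0 = 13$)
$r{\left(E \right)} = E - 7 E^{2}$ ($r{\left(E \right)} = - 7 E E + E = - 7 E^{2} + E = E - 7 E^{2}$)
$\sqrt{F{\left(48 \right)} + r{\left(19 \right)}} = \sqrt{13 + 19 \left(1 - 133\right)} = \sqrt{13 + 19 \left(-132\right)} = \sqrt{13 - 2508} = \sqrt{-2495} = i \sqrt{2495}$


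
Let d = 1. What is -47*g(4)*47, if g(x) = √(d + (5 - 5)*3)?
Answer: -2209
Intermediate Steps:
g(x) = 1 (g(x) = √(1 + (5 - 5)*3) = √(1 + 0*3) = √(1 + 0) = √1 = 1)
-47*g(4)*47 = -47*1*47 = -47*47 = -2209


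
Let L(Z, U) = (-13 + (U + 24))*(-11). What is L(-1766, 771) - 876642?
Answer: -885244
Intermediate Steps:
L(Z, U) = -121 - 11*U (L(Z, U) = (-13 + (24 + U))*(-11) = (11 + U)*(-11) = -121 - 11*U)
L(-1766, 771) - 876642 = (-121 - 11*771) - 876642 = (-121 - 8481) - 876642 = -8602 - 876642 = -885244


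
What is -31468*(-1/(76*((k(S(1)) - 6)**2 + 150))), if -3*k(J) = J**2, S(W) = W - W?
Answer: 7867/3534 ≈ 2.2261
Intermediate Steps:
S(W) = 0
k(J) = -J**2/3
-31468*(-1/(76*((k(S(1)) - 6)**2 + 150))) = -31468*(-1/(76*((-1/3*0**2 - 6)**2 + 150))) = -31468*(-1/(76*((-1/3*0 - 6)**2 + 150))) = -31468*(-1/(76*((0 - 6)**2 + 150))) = -31468*(-1/(76*((-6)**2 + 150))) = -31468*(-1/(76*(36 + 150))) = -31468/((-76*186)) = -31468/(-14136) = -31468*(-1/14136) = 7867/3534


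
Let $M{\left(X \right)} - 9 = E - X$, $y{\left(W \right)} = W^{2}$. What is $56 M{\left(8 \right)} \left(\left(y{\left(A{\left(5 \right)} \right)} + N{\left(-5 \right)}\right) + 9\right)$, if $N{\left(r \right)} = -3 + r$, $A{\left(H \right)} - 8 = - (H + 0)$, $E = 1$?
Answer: $1120$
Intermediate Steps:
$A{\left(H \right)} = 8 - H$ ($A{\left(H \right)} = 8 - \left(H + 0\right) = 8 - H$)
$M{\left(X \right)} = 10 - X$ ($M{\left(X \right)} = 9 - \left(-1 + X\right) = 10 - X$)
$56 M{\left(8 \right)} \left(\left(y{\left(A{\left(5 \right)} \right)} + N{\left(-5 \right)}\right) + 9\right) = 56 \left(10 - 8\right) \left(\left(\left(8 - 5\right)^{2} - 8\right) + 9\right) = 56 \cdot 2 \left(\left(3^{2} - 8\right) + 9\right) = 112 \left(\left(9 - 8\right) + 9\right) = 112 \left(1 + 9\right) = 112 \cdot 10 = 1120$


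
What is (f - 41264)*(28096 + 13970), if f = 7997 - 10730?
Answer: -1850777802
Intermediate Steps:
f = -2733
(f - 41264)*(28096 + 13970) = (-2733 - 41264)*(28096 + 13970) = -43997*42066 = -1850777802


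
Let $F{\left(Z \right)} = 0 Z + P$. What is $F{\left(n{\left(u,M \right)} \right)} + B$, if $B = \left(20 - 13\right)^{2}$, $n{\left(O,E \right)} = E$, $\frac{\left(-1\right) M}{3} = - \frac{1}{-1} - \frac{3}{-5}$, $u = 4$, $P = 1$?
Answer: $50$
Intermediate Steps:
$M = - \frac{24}{5}$ ($M = - 3 \left(- \frac{1}{-1} - \frac{3}{-5}\right) = - 3 \left(\left(-1\right) \left(-1\right) - - \frac{3}{5}\right) = - 3 \left(1 + \frac{3}{5}\right) = \left(-3\right) \frac{8}{5} = - \frac{24}{5} \approx -4.8$)
$F{\left(Z \right)} = 1$ ($F{\left(Z \right)} = 0 Z + 1 = 0 + 1 = 1$)
$B = 49$ ($B = 7^{2} = 49$)
$F{\left(n{\left(u,M \right)} \right)} + B = 1 + 49 = 50$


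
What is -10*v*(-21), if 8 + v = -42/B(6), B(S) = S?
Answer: -3150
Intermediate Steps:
v = -15 (v = -8 - 42/6 = -8 - 42*1/6 = -8 - 7 = -15)
-10*v*(-21) = -10*(-15)*(-21) = 150*(-21) = -3150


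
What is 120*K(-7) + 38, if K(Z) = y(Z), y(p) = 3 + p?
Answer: -442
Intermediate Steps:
K(Z) = 3 + Z
120*K(-7) + 38 = 120*(3 - 7) + 38 = 120*(-4) + 38 = -480 + 38 = -442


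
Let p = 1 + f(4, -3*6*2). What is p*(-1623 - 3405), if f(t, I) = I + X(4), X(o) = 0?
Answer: 175980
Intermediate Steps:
f(t, I) = I (f(t, I) = I + 0 = I)
p = -35 (p = 1 - 3*6*2 = 1 - 18*2 = 1 - 36 = -35)
p*(-1623 - 3405) = -35*(-1623 - 3405) = -35*(-5028) = 175980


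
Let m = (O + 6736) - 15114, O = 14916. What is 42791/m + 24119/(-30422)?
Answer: 40860635/7103537 ≈ 5.7522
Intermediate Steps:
m = 6538 (m = (14916 + 6736) - 15114 = 21652 - 15114 = 6538)
42791/m + 24119/(-30422) = 42791/6538 + 24119/(-30422) = 42791*(1/6538) + 24119*(-1/30422) = 6113/934 - 24119/30422 = 40860635/7103537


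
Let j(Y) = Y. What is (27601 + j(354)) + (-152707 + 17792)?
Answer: -106960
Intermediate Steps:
(27601 + j(354)) + (-152707 + 17792) = (27601 + 354) + (-152707 + 17792) = 27955 - 134915 = -106960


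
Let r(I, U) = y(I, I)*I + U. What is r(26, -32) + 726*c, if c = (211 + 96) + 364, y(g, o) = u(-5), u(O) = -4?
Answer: 487010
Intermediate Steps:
y(g, o) = -4
c = 671 (c = 307 + 364 = 671)
r(I, U) = U - 4*I (r(I, U) = -4*I + U = U - 4*I)
r(26, -32) + 726*c = (-32 - 4*26) + 726*671 = (-32 - 104) + 487146 = -136 + 487146 = 487010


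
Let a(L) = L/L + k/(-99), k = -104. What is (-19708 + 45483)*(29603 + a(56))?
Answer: 75543947500/99 ≈ 7.6307e+8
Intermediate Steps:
a(L) = 203/99 (a(L) = L/L - 104/(-99) = 1 - 104*(-1/99) = 1 + 104/99 = 203/99)
(-19708 + 45483)*(29603 + a(56)) = (-19708 + 45483)*(29603 + 203/99) = 25775*(2930900/99) = 75543947500/99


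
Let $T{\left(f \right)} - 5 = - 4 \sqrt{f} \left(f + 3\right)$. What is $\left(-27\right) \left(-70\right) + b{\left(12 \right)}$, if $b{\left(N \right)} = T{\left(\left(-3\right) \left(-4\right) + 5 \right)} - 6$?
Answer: $1889 - 80 \sqrt{17} \approx 1559.2$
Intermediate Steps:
$T{\left(f \right)} = 5 - 4 \sqrt{f} \left(3 + f\right)$ ($T{\left(f \right)} = 5 + - 4 \sqrt{f} \left(f + 3\right) = 5 + - 4 \sqrt{f} \left(3 + f\right) = 5 - 4 \sqrt{f} \left(3 + f\right)$)
$b{\left(N \right)} = -1 - 80 \sqrt{17}$ ($b{\left(N \right)} = \left(5 - 12 \sqrt{\left(-3\right) \left(-4\right) + 5} - 4 \left(\left(-3\right) \left(-4\right) + 5\right)^{\frac{3}{2}}\right) - 6 = \left(5 - 12 \sqrt{12 + 5} - 4 \left(12 + 5\right)^{\frac{3}{2}}\right) - 6 = \left(5 - 12 \sqrt{17} - 4 \cdot 17^{\frac{3}{2}}\right) - 6 = \left(5 - 12 \sqrt{17} - 4 \cdot 17 \sqrt{17}\right) - 6 = \left(5 - 12 \sqrt{17} - 68 \sqrt{17}\right) - 6 = \left(5 - 80 \sqrt{17}\right) - 6 = -1 - 80 \sqrt{17}$)
$\left(-27\right) \left(-70\right) + b{\left(12 \right)} = \left(-27\right) \left(-70\right) - \left(1 + 80 \sqrt{17}\right) = 1890 - \left(1 + 80 \sqrt{17}\right) = 1889 - 80 \sqrt{17}$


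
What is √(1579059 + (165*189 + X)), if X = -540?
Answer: 6*√44714 ≈ 1268.7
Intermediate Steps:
√(1579059 + (165*189 + X)) = √(1579059 + (165*189 - 540)) = √(1579059 + (31185 - 540)) = √(1579059 + 30645) = √1609704 = 6*√44714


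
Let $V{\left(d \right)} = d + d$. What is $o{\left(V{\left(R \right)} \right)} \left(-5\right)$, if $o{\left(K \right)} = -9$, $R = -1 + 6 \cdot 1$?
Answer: $45$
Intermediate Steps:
$R = 5$ ($R = -1 + 6 = 5$)
$V{\left(d \right)} = 2 d$
$o{\left(V{\left(R \right)} \right)} \left(-5\right) = \left(-9\right) \left(-5\right) = 45$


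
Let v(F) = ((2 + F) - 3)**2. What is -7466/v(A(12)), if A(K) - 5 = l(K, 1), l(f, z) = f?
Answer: -3733/128 ≈ -29.164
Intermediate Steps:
A(K) = 5 + K
v(F) = (-1 + F)**2
-7466/v(A(12)) = -7466/(-1 + (5 + 12))**2 = -7466/(-1 + 17)**2 = -7466/(16**2) = -7466/256 = -7466*1/256 = -3733/128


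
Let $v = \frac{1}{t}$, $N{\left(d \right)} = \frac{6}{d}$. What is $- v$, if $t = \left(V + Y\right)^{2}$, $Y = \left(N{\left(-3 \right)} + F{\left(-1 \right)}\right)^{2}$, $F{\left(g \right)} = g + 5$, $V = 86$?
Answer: $- \frac{1}{8100} \approx -0.00012346$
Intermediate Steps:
$F{\left(g \right)} = 5 + g$
$Y = 4$ ($Y = \left(\frac{6}{-3} + \left(5 - 1\right)\right)^{2} = \left(6 \left(- \frac{1}{3}\right) + 4\right)^{2} = \left(-2 + 4\right)^{2} = 2^{2} = 4$)
$t = 8100$ ($t = \left(86 + 4\right)^{2} = 90^{2} = 8100$)
$v = \frac{1}{8100} \approx 0.00012346$
$- v = \left(-1\right) \frac{1}{8100} = - \frac{1}{8100}$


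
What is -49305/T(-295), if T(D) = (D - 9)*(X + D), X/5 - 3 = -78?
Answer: -519/2144 ≈ -0.24207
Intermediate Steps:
X = -375 (X = 15 + 5*(-78) = 15 - 390 = -375)
T(D) = (-375 + D)*(-9 + D) (T(D) = (D - 9)*(-375 + D) = (-9 + D)*(-375 + D) = (-375 + D)*(-9 + D))
-49305/T(-295) = -49305/(3375 + (-295)² - 384*(-295)) = -49305/(3375 + 87025 + 113280) = -49305/203680 = -49305*1/203680 = -519/2144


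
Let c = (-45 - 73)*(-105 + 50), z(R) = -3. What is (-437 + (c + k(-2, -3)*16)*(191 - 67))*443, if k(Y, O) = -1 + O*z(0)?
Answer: 363346385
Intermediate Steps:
c = 6490 (c = -118*(-55) = 6490)
k(Y, O) = -1 - 3*O (k(Y, O) = -1 + O*(-3) = -1 - 3*O)
(-437 + (c + k(-2, -3)*16)*(191 - 67))*443 = (-437 + (6490 + (-1 - 3*(-3))*16)*(191 - 67))*443 = (-437 + (6490 + (-1 + 9)*16)*124)*443 = (-437 + (6490 + 8*16)*124)*443 = (-437 + (6490 + 128)*124)*443 = (-437 + 6618*124)*443 = (-437 + 820632)*443 = 820195*443 = 363346385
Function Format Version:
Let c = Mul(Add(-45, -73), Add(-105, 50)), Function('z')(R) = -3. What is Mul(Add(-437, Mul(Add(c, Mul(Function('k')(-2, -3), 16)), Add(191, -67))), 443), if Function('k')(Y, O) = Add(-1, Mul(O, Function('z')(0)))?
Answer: 363346385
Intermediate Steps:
c = 6490 (c = Mul(-118, -55) = 6490)
Function('k')(Y, O) = Add(-1, Mul(-3, O)) (Function('k')(Y, O) = Add(-1, Mul(O, -3)) = Add(-1, Mul(-3, O)))
Mul(Add(-437, Mul(Add(c, Mul(Function('k')(-2, -3), 16)), Add(191, -67))), 443) = Mul(Add(-437, Mul(Add(6490, Mul(Add(-1, Mul(-3, -3)), 16)), Add(191, -67))), 443) = Mul(Add(-437, Mul(Add(6490, Mul(Add(-1, 9), 16)), 124)), 443) = Mul(Add(-437, Mul(Add(6490, Mul(8, 16)), 124)), 443) = Mul(Add(-437, Mul(Add(6490, 128), 124)), 443) = Mul(Add(-437, Mul(6618, 124)), 443) = Mul(Add(-437, 820632), 443) = Mul(820195, 443) = 363346385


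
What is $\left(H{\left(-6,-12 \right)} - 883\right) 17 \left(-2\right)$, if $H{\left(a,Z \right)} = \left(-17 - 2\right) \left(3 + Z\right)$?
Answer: $24208$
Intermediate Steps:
$H{\left(a,Z \right)} = -57 - 19 Z$ ($H{\left(a,Z \right)} = - 19 \left(3 + Z\right) = -57 - 19 Z$)
$\left(H{\left(-6,-12 \right)} - 883\right) 17 \left(-2\right) = \left(\left(-57 - -228\right) - 883\right) 17 \left(-2\right) = \left(\left(-57 + 228\right) - 883\right) \left(-34\right) = \left(171 - 883\right) \left(-34\right) = \left(-712\right) \left(-34\right) = 24208$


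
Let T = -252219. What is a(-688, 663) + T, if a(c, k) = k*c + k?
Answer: -707700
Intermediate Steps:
a(c, k) = k + c*k (a(c, k) = c*k + k = k + c*k)
a(-688, 663) + T = 663*(1 - 688) - 252219 = 663*(-687) - 252219 = -455481 - 252219 = -707700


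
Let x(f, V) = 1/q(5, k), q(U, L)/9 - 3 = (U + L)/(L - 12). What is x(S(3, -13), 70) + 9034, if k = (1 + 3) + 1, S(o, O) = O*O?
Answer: 894373/99 ≈ 9034.1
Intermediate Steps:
S(o, O) = O²
k = 5 (k = 4 + 1 = 5)
q(U, L) = 27 + 9*(L + U)/(-12 + L) (q(U, L) = 27 + 9*((U + L)/(L - 12)) = 27 + 9*((L + U)/(-12 + L)) = 27 + 9*(L + U)/(-12 + L))
x(f, V) = 7/99 (x(f, V) = 1/(9*(-36 + 5 + 4*5)/(-12 + 5)) = 1/(9*(-36 + 5 + 20)/(-7)) = 1/(9*(-⅐)*(-11)) = 1/(99/7) = 7/99)
x(S(3, -13), 70) + 9034 = 7/99 + 9034 = 894373/99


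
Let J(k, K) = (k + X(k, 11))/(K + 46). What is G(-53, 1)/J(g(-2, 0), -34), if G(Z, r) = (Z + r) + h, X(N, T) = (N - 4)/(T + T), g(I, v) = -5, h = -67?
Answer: 264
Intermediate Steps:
X(N, T) = (-4 + N)/(2*T) (X(N, T) = (-4 + N)/((2*T)) = (-4 + N)*(1/(2*T)) = (-4 + N)/(2*T))
G(Z, r) = -67 + Z + r (G(Z, r) = (Z + r) - 67 = -67 + Z + r)
J(k, K) = (-2/11 + 23*k/22)/(46 + K) (J(k, K) = (k + (½)*(-4 + k)/11)/(K + 46) = (k + (½)*(1/11)*(-4 + k))/(46 + K) = (k + (-2/11 + k/22))/(46 + K) = (-2/11 + 23*k/22)/(46 + K))
G(-53, 1)/J(g(-2, 0), -34) = (-67 - 53 + 1)/(((-4 + 23*(-5))/(22*(46 - 34)))) = -119*264/(-4 - 115) = -119/((1/22)*(1/12)*(-119)) = -119/(-119/264) = -119*(-264/119) = 264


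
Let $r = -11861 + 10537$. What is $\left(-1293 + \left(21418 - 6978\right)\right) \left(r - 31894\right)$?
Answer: $-436717046$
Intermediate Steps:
$r = -1324$
$\left(-1293 + \left(21418 - 6978\right)\right) \left(r - 31894\right) = \left(-1293 + \left(21418 - 6978\right)\right) \left(-1324 - 31894\right) = \left(-1293 + \left(21418 - 6978\right)\right) \left(-33218\right) = \left(-1293 + 14440\right) \left(-33218\right) = 13147 \left(-33218\right) = -436717046$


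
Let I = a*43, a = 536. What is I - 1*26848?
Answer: -3800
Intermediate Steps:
I = 23048 (I = 536*43 = 23048)
I - 1*26848 = 23048 - 1*26848 = 23048 - 26848 = -3800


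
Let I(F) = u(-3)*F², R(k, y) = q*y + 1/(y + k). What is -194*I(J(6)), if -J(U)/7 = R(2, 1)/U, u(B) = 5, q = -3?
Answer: -760480/81 ≈ -9388.6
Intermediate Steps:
R(k, y) = 1/(k + y) - 3*y (R(k, y) = -3*y + 1/(y + k) = -3*y + 1/(k + y) = 1/(k + y) - 3*y)
J(U) = 56/(3*U) (J(U) = -7*(1 - 3*1² - 3*2*1)/(2 + 1)/U = -7*(1 - 3*1 - 6)/3/U = -7*(1 - 3 - 6)/3/U = -7*(⅓)*(-8)/U = -(-56)/(3*U) = 56/(3*U))
I(F) = 5*F²
-194*I(J(6)) = -970*((56/3)/6)² = -970*((56/3)*(⅙))² = -970*(28/9)² = -970*784/81 = -194*3920/81 = -760480/81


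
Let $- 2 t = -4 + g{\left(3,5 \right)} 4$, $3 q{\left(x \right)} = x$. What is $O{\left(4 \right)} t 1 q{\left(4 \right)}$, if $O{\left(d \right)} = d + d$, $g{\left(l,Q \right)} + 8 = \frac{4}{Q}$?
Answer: $\frac{2624}{15} \approx 174.93$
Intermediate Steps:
$q{\left(x \right)} = \frac{x}{3}$
$g{\left(l,Q \right)} = -8 + \frac{4}{Q}$
$O{\left(d \right)} = 2 d$
$t = \frac{82}{5}$ ($t = - \frac{-4 + \left(-8 + \frac{4}{5}\right) 4}{2} = - \frac{-4 - \frac{144}{5}}{2} = \left(- \frac{1}{2}\right) \left(- \frac{164}{5}\right) = \frac{82}{5} \approx 16.4$)
$O{\left(4 \right)} t 1 q{\left(4 \right)} = 2 \cdot 4 \cdot \frac{82}{5} \cdot 1 \cdot \frac{1}{3} \cdot 4 = 8 \cdot \frac{82}{5} \cdot 1 \cdot \frac{4}{3} = \frac{656}{5} \cdot \frac{4}{3} = \frac{2624}{15}$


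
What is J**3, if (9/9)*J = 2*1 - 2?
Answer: 0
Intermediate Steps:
J = 0 (J = 2*1 - 2 = 2 - 2 = 0)
J**3 = 0**3 = 0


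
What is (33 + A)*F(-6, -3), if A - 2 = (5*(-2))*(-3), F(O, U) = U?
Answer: -195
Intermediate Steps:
A = 32 (A = 2 + (5*(-2))*(-3) = 2 - 10*(-3) = 2 + 30 = 32)
(33 + A)*F(-6, -3) = (33 + 32)*(-3) = 65*(-3) = -195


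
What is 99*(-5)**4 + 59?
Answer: 61934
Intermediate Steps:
99*(-5)**4 + 59 = 99*625 + 59 = 61875 + 59 = 61934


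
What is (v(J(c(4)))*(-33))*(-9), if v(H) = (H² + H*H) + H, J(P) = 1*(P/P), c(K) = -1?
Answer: 891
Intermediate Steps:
J(P) = 1 (J(P) = 1*1 = 1)
v(H) = H + 2*H² (v(H) = (H² + H²) + H = 2*H² + H = H + 2*H²)
(v(J(c(4)))*(-33))*(-9) = ((1*(1 + 2*1))*(-33))*(-9) = ((1*(1 + 2))*(-33))*(-9) = ((1*3)*(-33))*(-9) = (3*(-33))*(-9) = -99*(-9) = 891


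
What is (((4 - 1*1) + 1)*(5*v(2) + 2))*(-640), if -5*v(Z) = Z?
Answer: 0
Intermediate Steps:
v(Z) = -Z/5
(((4 - 1*1) + 1)*(5*v(2) + 2))*(-640) = (((4 - 1*1) + 1)*(5*(-⅕*2) + 2))*(-640) = (((4 - 1) + 1)*(5*(-⅖) + 2))*(-640) = ((3 + 1)*(-2 + 2))*(-640) = (4*0)*(-640) = 0*(-640) = 0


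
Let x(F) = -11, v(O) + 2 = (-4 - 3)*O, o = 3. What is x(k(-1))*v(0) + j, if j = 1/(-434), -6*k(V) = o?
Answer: 9547/434 ≈ 21.998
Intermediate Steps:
k(V) = -½ (k(V) = -⅙*3 = -½)
v(O) = -2 - 7*O (v(O) = -2 + (-4 - 3)*O = -2 - 7*O)
j = -1/434 ≈ -0.0023041
x(k(-1))*v(0) + j = -11*(-2 - 7*0) - 1/434 = -11*(-2 + 0) - 1/434 = -11*(-2) - 1/434 = 22 - 1/434 = 9547/434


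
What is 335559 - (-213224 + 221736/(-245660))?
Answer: 33703563379/61415 ≈ 5.4878e+5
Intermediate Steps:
335559 - (-213224 + 221736/(-245660)) = 335559 - (-213224 + 221736*(-1/245660)) = 335559 - (-213224 - 55434/61415) = 335559 - 1*(-13095207394/61415) = 335559 + 13095207394/61415 = 33703563379/61415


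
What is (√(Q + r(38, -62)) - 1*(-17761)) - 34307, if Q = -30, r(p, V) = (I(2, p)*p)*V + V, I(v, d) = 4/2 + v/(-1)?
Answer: -16546 + 2*I*√23 ≈ -16546.0 + 9.5917*I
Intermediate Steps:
I(v, d) = 2 - v (I(v, d) = 4*(½) + v*(-1) = 2 - v)
r(p, V) = V (r(p, V) = ((2 - 1*2)*p)*V + V = ((2 - 2)*p)*V + V = (0*p)*V + V = 0*V + V = 0 + V = V)
(√(Q + r(38, -62)) - 1*(-17761)) - 34307 = (√(-30 - 62) - 1*(-17761)) - 34307 = (√(-92) + 17761) - 34307 = (2*I*√23 + 17761) - 34307 = (17761 + 2*I*√23) - 34307 = -16546 + 2*I*√23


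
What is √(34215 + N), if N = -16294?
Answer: √17921 ≈ 133.87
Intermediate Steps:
√(34215 + N) = √(34215 - 16294) = √17921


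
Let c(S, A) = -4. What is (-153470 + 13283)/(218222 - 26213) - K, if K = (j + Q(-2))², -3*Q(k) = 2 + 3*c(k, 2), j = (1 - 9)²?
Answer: -2611998973/576027 ≈ -4534.5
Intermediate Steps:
j = 64 (j = (-8)² = 64)
Q(k) = 10/3 (Q(k) = -(2 + 3*(-4))/3 = -(2 - 12)/3 = -⅓*(-10) = 10/3)
K = 40804/9 (K = (64 + 10/3)² = (202/3)² = 40804/9 ≈ 4533.8)
(-153470 + 13283)/(218222 - 26213) - K = (-153470 + 13283)/(218222 - 26213) - 1*40804/9 = -140187/192009 - 40804/9 = -140187*1/192009 - 40804/9 = -46729/64003 - 40804/9 = -2611998973/576027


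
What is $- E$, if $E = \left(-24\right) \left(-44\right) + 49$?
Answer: $-1105$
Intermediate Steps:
$E = 1105$ ($E = 1056 + 49 = 1105$)
$- E = \left(-1\right) 1105 = -1105$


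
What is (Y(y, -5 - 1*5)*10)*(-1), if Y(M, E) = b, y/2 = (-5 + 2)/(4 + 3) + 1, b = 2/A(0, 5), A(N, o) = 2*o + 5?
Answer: -4/3 ≈ -1.3333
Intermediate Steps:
A(N, o) = 5 + 2*o
b = 2/15 (b = 2/(5 + 2*5) = 2/(5 + 10) = 2/15 ≈ 0.13333)
y = 8/7 (y = 2*((-5 + 2)/(4 + 3) + 1) = 2*(-3/7 + 1) = 2*(4/7) = 8/7 ≈ 1.1429)
Y(M, E) = 2/15
(Y(y, -5 - 1*5)*10)*(-1) = ((2/15)*10)*(-1) = (4/3)*(-1) = -4/3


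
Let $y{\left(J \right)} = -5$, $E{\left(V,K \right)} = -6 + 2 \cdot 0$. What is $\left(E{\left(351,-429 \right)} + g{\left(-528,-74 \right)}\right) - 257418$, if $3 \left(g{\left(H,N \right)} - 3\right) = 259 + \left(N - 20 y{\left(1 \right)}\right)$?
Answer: $-257326$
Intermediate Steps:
$E{\left(V,K \right)} = -6$ ($E{\left(V,K \right)} = -6 + 0 = -6$)
$g{\left(H,N \right)} = \frac{368}{3} + \frac{N}{3}$ ($g{\left(H,N \right)} = 3 + \frac{259 + \left(N - 20 \left(-5\right)\right)}{3} = 3 + \frac{259 + \left(N - -100\right)}{3} = 3 + \frac{259 + \left(N + 100\right)}{3} = 3 + \frac{259 + \left(100 + N\right)}{3} = 3 + \frac{359 + N}{3} = 3 + \left(\frac{359}{3} + \frac{N}{3}\right) = \frac{368}{3} + \frac{N}{3}$)
$\left(E{\left(351,-429 \right)} + g{\left(-528,-74 \right)}\right) - 257418 = \left(-6 + \left(\frac{368}{3} + \frac{1}{3} \left(-74\right)\right)\right) - 257418 = \left(-6 + \left(\frac{368}{3} - \frac{74}{3}\right)\right) - 257418 = \left(-6 + 98\right) - 257418 = 92 - 257418 = -257326$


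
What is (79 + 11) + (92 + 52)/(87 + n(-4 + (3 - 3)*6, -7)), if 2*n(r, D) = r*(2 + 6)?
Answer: 6534/71 ≈ 92.028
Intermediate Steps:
n(r, D) = 4*r (n(r, D) = (r*(2 + 6))/2 = (r*8)/2 = (8*r)/2 = 4*r)
(79 + 11) + (92 + 52)/(87 + n(-4 + (3 - 3)*6, -7)) = (79 + 11) + (92 + 52)/(87 + 4*(-4 + (3 - 3)*6)) = 90 + 144/(87 + 4*(-4 + 0*6)) = 90 + 144/(87 + 4*(-4 + 0)) = 90 + 144/(87 + 4*(-4)) = 90 + 144/(87 - 16) = 90 + 144/71 = 6534/71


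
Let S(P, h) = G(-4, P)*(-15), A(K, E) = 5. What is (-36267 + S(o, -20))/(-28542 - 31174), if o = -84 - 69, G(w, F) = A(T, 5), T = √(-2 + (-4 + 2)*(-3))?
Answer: 18171/29858 ≈ 0.60858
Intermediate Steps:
T = 2 (T = √(-2 - 2*(-3)) = √(-2 + 6) = √4 = 2)
G(w, F) = 5
o = -153
S(P, h) = -75 (S(P, h) = 5*(-15) = -75)
(-36267 + S(o, -20))/(-28542 - 31174) = (-36267 - 75)/(-28542 - 31174) = -36342/(-59716) = -36342*(-1/59716) = 18171/29858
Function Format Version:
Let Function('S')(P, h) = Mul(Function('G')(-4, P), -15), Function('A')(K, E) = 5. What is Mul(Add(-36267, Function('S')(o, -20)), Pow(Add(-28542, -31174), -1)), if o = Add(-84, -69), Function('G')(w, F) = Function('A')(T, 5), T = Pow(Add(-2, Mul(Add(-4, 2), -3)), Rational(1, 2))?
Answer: Rational(18171, 29858) ≈ 0.60858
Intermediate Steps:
T = 2 (T = Pow(Add(-2, Mul(-2, -3)), Rational(1, 2)) = Pow(Add(-2, 6), Rational(1, 2)) = Pow(4, Rational(1, 2)) = 2)
Function('G')(w, F) = 5
o = -153
Function('S')(P, h) = -75 (Function('S')(P, h) = Mul(5, -15) = -75)
Mul(Add(-36267, Function('S')(o, -20)), Pow(Add(-28542, -31174), -1)) = Mul(Add(-36267, -75), Pow(Add(-28542, -31174), -1)) = Mul(-36342, Pow(-59716, -1)) = Mul(-36342, Rational(-1, 59716)) = Rational(18171, 29858)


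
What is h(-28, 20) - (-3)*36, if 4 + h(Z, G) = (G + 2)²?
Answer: 588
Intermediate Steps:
h(Z, G) = -4 + (2 + G)² (h(Z, G) = -4 + (G + 2)² = -4 + (2 + G)²)
h(-28, 20) - (-3)*36 = 20*(4 + 20) - (-3)*36 = 20*24 - 1*(-108) = 480 + 108 = 588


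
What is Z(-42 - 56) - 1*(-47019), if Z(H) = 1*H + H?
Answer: 46823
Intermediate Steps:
Z(H) = 2*H (Z(H) = H + H = 2*H)
Z(-42 - 56) - 1*(-47019) = 2*(-42 - 56) - 1*(-47019) = 2*(-98) + 47019 = -196 + 47019 = 46823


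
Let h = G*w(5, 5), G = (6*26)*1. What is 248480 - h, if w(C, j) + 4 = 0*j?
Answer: 249104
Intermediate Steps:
w(C, j) = -4 (w(C, j) = -4 + 0*j = -4 + 0 = -4)
G = 156 (G = 156*1 = 156)
h = -624 (h = 156*(-4) = -624)
248480 - h = 248480 - 1*(-624) = 248480 + 624 = 249104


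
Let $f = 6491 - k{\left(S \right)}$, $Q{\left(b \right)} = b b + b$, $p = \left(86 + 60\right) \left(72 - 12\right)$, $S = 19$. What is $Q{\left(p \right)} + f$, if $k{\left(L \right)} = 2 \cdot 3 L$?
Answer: $76752737$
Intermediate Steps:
$k{\left(L \right)} = 6 L$
$p = 8760$ ($p = 146 \cdot 60 = 8760$)
$Q{\left(b \right)} = b + b^{2}$ ($Q{\left(b \right)} = b^{2} + b = b + b^{2}$)
$f = 6377$ ($f = 6491 - 6 \cdot 19 = 6491 - 114 = 6377$)
$Q{\left(p \right)} + f = 8760 \left(1 + 8760\right) + 6377 = 8760 \cdot 8761 + 6377 = 76746360 + 6377 = 76752737$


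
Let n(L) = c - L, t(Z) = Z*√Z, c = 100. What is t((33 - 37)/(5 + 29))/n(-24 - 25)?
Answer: -2*I*√34/43061 ≈ -0.00027082*I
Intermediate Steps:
t(Z) = Z^(3/2)
n(L) = 100 - L
t((33 - 37)/(5 + 29))/n(-24 - 25) = ((33 - 37)/(5 + 29))^(3/2)/(100 - (-24 - 25)) = (-4/34)^(3/2)/(100 - 1*(-49)) = (-4*1/34)^(3/2)/(100 + 49) = (-2/17)^(3/2)/149 = -2*I*√34/289*(1/149) = -2*I*√34/43061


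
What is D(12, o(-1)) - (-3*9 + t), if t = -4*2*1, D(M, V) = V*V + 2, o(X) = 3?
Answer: 46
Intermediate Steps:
D(M, V) = 2 + V**2 (D(M, V) = V**2 + 2 = 2 + V**2)
t = -8 (t = -8*1 = -8)
D(12, o(-1)) - (-3*9 + t) = (2 + 3**2) - (-3*9 - 8) = (2 + 9) - (-27 - 8) = 11 - 1*(-35) = 11 + 35 = 46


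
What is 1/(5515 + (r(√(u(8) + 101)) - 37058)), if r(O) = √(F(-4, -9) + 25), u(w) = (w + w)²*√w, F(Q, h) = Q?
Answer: -31543/994960828 - √21/994960828 ≈ -3.1707e-5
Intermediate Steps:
u(w) = 4*w^(5/2) (u(w) = (2*w)²*√w = (4*w²)*√w = 4*w^(5/2))
r(O) = √21 (r(O) = √(-4 + 25) = √21)
1/(5515 + (r(√(u(8) + 101)) - 37058)) = 1/(5515 + (√21 - 37058)) = 1/(5515 + (-37058 + √21)) = 1/(-31543 + √21)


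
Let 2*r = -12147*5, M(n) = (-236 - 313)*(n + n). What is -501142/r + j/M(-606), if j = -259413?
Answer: 72350255293/4490260020 ≈ 16.113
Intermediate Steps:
M(n) = -1098*n
r = -60735/2 (r = (-12147*5)/2 = (½)*(-60735) = -60735/2 ≈ -30368.)
-501142/r + j/M(-606) = -501142/(-60735/2) - 259413/((-1098*(-606))) = -501142*(-2/60735) - 259413/665388 = 1002284/60735 - 259413*1/665388 = 1002284/60735 - 86471/221796 = 72350255293/4490260020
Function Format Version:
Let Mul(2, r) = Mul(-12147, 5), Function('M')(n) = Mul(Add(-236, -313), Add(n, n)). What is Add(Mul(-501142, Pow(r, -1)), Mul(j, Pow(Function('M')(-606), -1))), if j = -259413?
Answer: Rational(72350255293, 4490260020) ≈ 16.113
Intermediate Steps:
Function('M')(n) = Mul(-1098, n) (Function('M')(n) = Mul(-549, Mul(2, n)) = Mul(-1098, n))
r = Rational(-60735, 2) (r = Mul(Rational(1, 2), Mul(-12147, 5)) = Mul(Rational(1, 2), -60735) = Rational(-60735, 2) ≈ -30368.)
Add(Mul(-501142, Pow(r, -1)), Mul(j, Pow(Function('M')(-606), -1))) = Add(Mul(-501142, Pow(Rational(-60735, 2), -1)), Mul(-259413, Pow(Mul(-1098, -606), -1))) = Add(Mul(-501142, Rational(-2, 60735)), Mul(-259413, Pow(665388, -1))) = Add(Rational(1002284, 60735), Mul(-259413, Rational(1, 665388))) = Add(Rational(1002284, 60735), Rational(-86471, 221796)) = Rational(72350255293, 4490260020)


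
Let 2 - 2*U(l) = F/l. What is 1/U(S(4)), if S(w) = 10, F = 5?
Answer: 4/3 ≈ 1.3333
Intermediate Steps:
U(l) = 1 - 5/(2*l)
1/U(S(4)) = 1/((-5/2 + 10)/10) = 1/((⅒)*(15/2)) = 1/(¾) = 4/3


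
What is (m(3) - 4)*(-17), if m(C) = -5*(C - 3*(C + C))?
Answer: -1207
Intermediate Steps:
m(C) = 25*C (m(C) = -5*(C - 6*C) = -(-25)*C = 25*C)
(m(3) - 4)*(-17) = (25*3 - 4)*(-17) = (75 - 4)*(-17) = 71*(-17) = -1207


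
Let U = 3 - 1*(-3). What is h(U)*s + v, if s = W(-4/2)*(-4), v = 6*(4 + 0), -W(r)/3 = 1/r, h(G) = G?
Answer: -12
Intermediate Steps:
U = 6 (U = 3 + 3 = 6)
W(r) = -3/r
v = 24 (v = 6*4 = 24)
s = -6 (s = -3/((-4/2))*(-4) = -3/((-4*1/2))*(-4) = -3/(-2)*(-4) = -3*(-1/2)*(-4) = (3/2)*(-4) = -6)
h(U)*s + v = 6*(-6) + 24 = -36 + 24 = -12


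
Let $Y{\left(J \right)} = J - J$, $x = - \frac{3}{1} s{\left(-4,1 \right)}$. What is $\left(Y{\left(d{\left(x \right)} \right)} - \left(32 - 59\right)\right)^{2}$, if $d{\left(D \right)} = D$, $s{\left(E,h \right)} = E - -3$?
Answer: $729$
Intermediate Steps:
$s{\left(E,h \right)} = 3 + E$ ($s{\left(E,h \right)} = E + 3 = 3 + E$)
$x = 3$ ($x = - \frac{3}{1} \left(3 - 4\right) = \left(-3\right) 1 \left(-1\right) = \left(-3\right) \left(-1\right) = 3$)
$Y{\left(J \right)} = 0$
$\left(Y{\left(d{\left(x \right)} \right)} - \left(32 - 59\right)\right)^{2} = \left(0 - \left(32 - 59\right)\right)^{2} = \left(0 - -27\right)^{2} = \left(0 + 27\right)^{2} = 27^{2} = 729$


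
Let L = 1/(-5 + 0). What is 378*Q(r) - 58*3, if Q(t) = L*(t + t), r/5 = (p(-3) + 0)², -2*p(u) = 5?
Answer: -4899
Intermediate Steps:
p(u) = -5/2 (p(u) = -½*5 = -5/2)
L = -⅕ (L = 1/(-5) = -⅕ ≈ -0.20000)
r = 125/4 (r = 5*(-5/2 + 0)² = 5*(-5/2)² = 5*(25/4) = 125/4 ≈ 31.250)
Q(t) = -2*t/5 (Q(t) = -(t + t)/5 = -2*t/5)
378*Q(r) - 58*3 = 378*(-⅖*125/4) - 58*3 = 378*(-25/2) - 174 = -4725 - 174 = -4899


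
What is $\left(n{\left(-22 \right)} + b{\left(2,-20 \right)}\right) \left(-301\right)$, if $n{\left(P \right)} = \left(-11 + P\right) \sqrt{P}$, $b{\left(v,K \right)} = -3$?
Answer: $903 + 9933 i \sqrt{22} \approx 903.0 + 46590.0 i$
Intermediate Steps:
$n{\left(P \right)} = \sqrt{P} \left(-11 + P\right)$
$\left(n{\left(-22 \right)} + b{\left(2,-20 \right)}\right) \left(-301\right) = \left(\sqrt{-22} \left(-11 - 22\right) - 3\right) \left(-301\right) = \left(i \sqrt{22} \left(-33\right) - 3\right) \left(-301\right) = \left(- 33 i \sqrt{22} - 3\right) \left(-301\right) = \left(-3 - 33 i \sqrt{22}\right) \left(-301\right) = 903 + 9933 i \sqrt{22}$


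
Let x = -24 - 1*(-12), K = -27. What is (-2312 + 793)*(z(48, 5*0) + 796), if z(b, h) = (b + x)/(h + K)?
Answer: -3621296/3 ≈ -1.2071e+6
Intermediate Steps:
x = -12 (x = -24 + 12 = -12)
z(b, h) = (-12 + b)/(-27 + h) (z(b, h) = (b - 12)/(h - 27) = (-12 + b)/(-27 + h))
(-2312 + 793)*(z(48, 5*0) + 796) = (-2312 + 793)*((-12 + 48)/(-27 + 5*0) + 796) = -1519*(36/(-27 + 0) + 796) = -1519*(36/(-27) + 796) = -1519*(-1/27*36 + 796) = -1519*(-4/3 + 796) = -1519*2384/3 = -3621296/3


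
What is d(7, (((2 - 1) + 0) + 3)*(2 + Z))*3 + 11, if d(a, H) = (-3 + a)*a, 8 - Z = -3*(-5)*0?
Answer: 95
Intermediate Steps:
Z = 8 (Z = 8 - (-3*(-5))*0 = 8 - 15*0 = 8 - 1*0 = 8 + 0 = 8)
d(a, H) = a*(-3 + a)
d(7, (((2 - 1) + 0) + 3)*(2 + Z))*3 + 11 = (7*(-3 + 7))*3 + 11 = (7*4)*3 + 11 = 28*3 + 11 = 84 + 11 = 95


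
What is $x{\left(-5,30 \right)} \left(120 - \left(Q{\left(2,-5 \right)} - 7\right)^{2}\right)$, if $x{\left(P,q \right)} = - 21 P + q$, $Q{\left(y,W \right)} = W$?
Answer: $-3240$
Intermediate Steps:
$x{\left(P,q \right)} = q - 21 P$
$x{\left(-5,30 \right)} \left(120 - \left(Q{\left(2,-5 \right)} - 7\right)^{2}\right) = \left(30 - -105\right) \left(120 - \left(-5 - 7\right)^{2}\right) = \left(30 + 105\right) \left(120 - \left(-12\right)^{2}\right) = 135 \left(120 - 144\right) = 135 \left(-24\right) = -3240$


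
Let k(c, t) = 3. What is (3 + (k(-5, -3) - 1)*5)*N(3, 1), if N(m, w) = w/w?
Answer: 13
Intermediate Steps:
N(m, w) = 1
(3 + (k(-5, -3) - 1)*5)*N(3, 1) = (3 + (3 - 1)*5)*1 = (3 + 2*5)*1 = (3 + 10)*1 = 13*1 = 13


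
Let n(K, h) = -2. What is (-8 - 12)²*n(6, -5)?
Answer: -800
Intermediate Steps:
(-8 - 12)²*n(6, -5) = (-8 - 12)²*(-2) = (-20)²*(-2) = 400*(-2) = -800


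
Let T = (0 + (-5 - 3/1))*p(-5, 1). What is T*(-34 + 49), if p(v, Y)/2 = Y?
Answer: -240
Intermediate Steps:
p(v, Y) = 2*Y
T = -16 (T = (0 + (-5 - 3/1))*(2*1) = (0 + (-5 - 3))*2 = (0 - 8)*2 = -8*2 = -16)
T*(-34 + 49) = -16*(-34 + 49) = -16*15 = -240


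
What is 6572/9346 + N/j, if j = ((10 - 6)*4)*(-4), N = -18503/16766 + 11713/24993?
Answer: 89367563146985/125320929111936 ≈ 0.71311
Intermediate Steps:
N = -266065321/419032638 (N = -18503*1/16766 + 11713*(1/24993) = -18503/16766 + 11713/24993 = -266065321/419032638 ≈ -0.63495)
j = -64 (j = (4*4)*(-4) = 16*(-4) = -64)
6572/9346 + N/j = 6572/9346 - 266065321/419032638/(-64) = 6572*(1/9346) - 266065321/419032638*(-1/64) = 3286/4673 + 266065321/26818088832 = 89367563146985/125320929111936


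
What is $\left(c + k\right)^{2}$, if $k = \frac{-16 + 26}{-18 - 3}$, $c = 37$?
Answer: $\frac{588289}{441} \approx 1334.0$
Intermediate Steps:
$k = - \frac{10}{21}$ ($k = \frac{10}{-21} = 10 \left(- \frac{1}{21}\right) = - \frac{10}{21} \approx -0.47619$)
$\left(c + k\right)^{2} = \left(37 - \frac{10}{21}\right)^{2} = \left(\frac{767}{21}\right)^{2} = \frac{588289}{441}$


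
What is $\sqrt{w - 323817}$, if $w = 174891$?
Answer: $i \sqrt{148926} \approx 385.91 i$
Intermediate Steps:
$\sqrt{w - 323817} = \sqrt{174891 - 323817} = \sqrt{-148926} = i \sqrt{148926}$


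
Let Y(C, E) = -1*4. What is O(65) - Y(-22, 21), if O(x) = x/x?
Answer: 5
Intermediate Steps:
Y(C, E) = -4
O(x) = 1
O(65) - Y(-22, 21) = 1 - 1*(-4) = 1 + 4 = 5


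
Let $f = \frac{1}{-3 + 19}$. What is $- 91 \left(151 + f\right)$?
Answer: $- \frac{219947}{16} \approx -13747.0$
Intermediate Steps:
$f = \frac{1}{16} \approx 0.0625$
$- 91 \left(151 + f\right) = - 91 \left(151 + \frac{1}{16}\right) = \left(-91\right) \frac{2417}{16} = - \frac{219947}{16}$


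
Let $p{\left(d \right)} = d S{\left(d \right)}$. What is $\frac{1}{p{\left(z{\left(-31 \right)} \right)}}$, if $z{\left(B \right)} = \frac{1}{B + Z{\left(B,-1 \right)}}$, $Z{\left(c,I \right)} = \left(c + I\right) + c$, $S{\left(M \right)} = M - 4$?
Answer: $\frac{8836}{377} \approx 23.438$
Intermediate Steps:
$S{\left(M \right)} = -4 + M$
$Z{\left(c,I \right)} = I + 2 c$ ($Z{\left(c,I \right)} = \left(I + c\right) + c = I + 2 c$)
$z{\left(B \right)} = \frac{1}{-1 + 3 B}$ ($z{\left(B \right)} = \frac{1}{B + \left(-1 + 2 B\right)} = \frac{1}{-1 + 3 B}$)
$p{\left(d \right)} = d \left(-4 + d\right)$
$\frac{1}{p{\left(z{\left(-31 \right)} \right)}} = \frac{1}{\frac{1}{-1 + 3 \left(-31\right)} \left(-4 + \frac{1}{-1 + 3 \left(-31\right)}\right)} = \frac{1}{\frac{1}{-1 - 93} \left(-4 + \frac{1}{-1 - 93}\right)} = \frac{1}{\frac{1}{-94} \left(-4 + \frac{1}{-94}\right)} = \frac{1}{\left(- \frac{1}{94}\right) \left(-4 - \frac{1}{94}\right)} = \frac{1}{\left(- \frac{1}{94}\right) \left(- \frac{377}{94}\right)} = \frac{1}{\frac{377}{8836}} = \frac{8836}{377}$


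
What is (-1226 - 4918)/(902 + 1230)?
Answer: -1536/533 ≈ -2.8818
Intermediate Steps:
(-1226 - 4918)/(902 + 1230) = -6144/2132 = -6144*1/2132 = -1536/533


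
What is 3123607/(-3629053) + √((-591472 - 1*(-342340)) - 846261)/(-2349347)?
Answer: -3123607/3629053 - I*√1095393/2349347 ≈ -0.86072 - 0.00044549*I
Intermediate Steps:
3123607/(-3629053) + √((-591472 - 1*(-342340)) - 846261)/(-2349347) = 3123607*(-1/3629053) + √((-591472 + 342340) - 846261)*(-1/2349347) = -3123607/3629053 + √(-249132 - 846261)*(-1/2349347) = -3123607/3629053 + √(-1095393)*(-1/2349347) = -3123607/3629053 + (I*√1095393)*(-1/2349347) = -3123607/3629053 - I*√1095393/2349347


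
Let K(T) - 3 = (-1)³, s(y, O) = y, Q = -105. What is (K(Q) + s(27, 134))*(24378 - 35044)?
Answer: -309314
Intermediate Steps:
K(T) = 2 (K(T) = 3 + (-1)³ = 3 - 1 = 2)
(K(Q) + s(27, 134))*(24378 - 35044) = (2 + 27)*(24378 - 35044) = 29*(-10666) = -309314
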